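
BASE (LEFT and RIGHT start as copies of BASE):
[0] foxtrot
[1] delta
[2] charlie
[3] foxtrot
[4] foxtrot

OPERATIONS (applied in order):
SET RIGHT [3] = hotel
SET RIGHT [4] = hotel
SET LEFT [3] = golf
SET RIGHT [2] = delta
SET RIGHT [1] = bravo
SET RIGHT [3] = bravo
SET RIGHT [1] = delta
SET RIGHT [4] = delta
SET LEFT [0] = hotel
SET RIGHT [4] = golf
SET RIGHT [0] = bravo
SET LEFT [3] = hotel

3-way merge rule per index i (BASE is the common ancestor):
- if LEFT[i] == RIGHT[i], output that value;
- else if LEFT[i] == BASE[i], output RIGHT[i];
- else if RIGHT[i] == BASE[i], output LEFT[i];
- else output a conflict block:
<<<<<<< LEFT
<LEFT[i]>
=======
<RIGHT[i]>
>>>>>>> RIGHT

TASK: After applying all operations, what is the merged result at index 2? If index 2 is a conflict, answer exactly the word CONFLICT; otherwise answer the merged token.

Answer: delta

Derivation:
Final LEFT:  [hotel, delta, charlie, hotel, foxtrot]
Final RIGHT: [bravo, delta, delta, bravo, golf]
i=0: BASE=foxtrot L=hotel R=bravo all differ -> CONFLICT
i=1: L=delta R=delta -> agree -> delta
i=2: L=charlie=BASE, R=delta -> take RIGHT -> delta
i=3: BASE=foxtrot L=hotel R=bravo all differ -> CONFLICT
i=4: L=foxtrot=BASE, R=golf -> take RIGHT -> golf
Index 2 -> delta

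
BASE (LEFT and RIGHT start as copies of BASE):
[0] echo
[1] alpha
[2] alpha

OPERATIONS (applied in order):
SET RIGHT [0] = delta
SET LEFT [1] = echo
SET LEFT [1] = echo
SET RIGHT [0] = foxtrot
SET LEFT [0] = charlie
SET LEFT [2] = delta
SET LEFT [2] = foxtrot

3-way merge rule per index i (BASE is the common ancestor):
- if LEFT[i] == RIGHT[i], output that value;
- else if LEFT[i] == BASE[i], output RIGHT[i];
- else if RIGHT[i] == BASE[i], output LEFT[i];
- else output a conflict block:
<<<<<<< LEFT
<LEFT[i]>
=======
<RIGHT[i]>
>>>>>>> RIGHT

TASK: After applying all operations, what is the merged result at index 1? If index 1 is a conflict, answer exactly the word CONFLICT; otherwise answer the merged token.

Final LEFT:  [charlie, echo, foxtrot]
Final RIGHT: [foxtrot, alpha, alpha]
i=0: BASE=echo L=charlie R=foxtrot all differ -> CONFLICT
i=1: L=echo, R=alpha=BASE -> take LEFT -> echo
i=2: L=foxtrot, R=alpha=BASE -> take LEFT -> foxtrot
Index 1 -> echo

Answer: echo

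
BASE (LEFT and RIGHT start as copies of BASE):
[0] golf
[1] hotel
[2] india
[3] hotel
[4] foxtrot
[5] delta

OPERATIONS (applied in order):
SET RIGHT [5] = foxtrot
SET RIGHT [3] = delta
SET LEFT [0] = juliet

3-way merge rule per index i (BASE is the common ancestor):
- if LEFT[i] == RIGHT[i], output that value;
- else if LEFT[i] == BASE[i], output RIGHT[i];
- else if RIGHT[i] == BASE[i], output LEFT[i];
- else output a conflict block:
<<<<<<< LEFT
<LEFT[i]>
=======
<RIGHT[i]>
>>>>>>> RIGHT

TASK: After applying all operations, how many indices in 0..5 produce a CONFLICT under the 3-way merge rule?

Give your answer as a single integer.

Final LEFT:  [juliet, hotel, india, hotel, foxtrot, delta]
Final RIGHT: [golf, hotel, india, delta, foxtrot, foxtrot]
i=0: L=juliet, R=golf=BASE -> take LEFT -> juliet
i=1: L=hotel R=hotel -> agree -> hotel
i=2: L=india R=india -> agree -> india
i=3: L=hotel=BASE, R=delta -> take RIGHT -> delta
i=4: L=foxtrot R=foxtrot -> agree -> foxtrot
i=5: L=delta=BASE, R=foxtrot -> take RIGHT -> foxtrot
Conflict count: 0

Answer: 0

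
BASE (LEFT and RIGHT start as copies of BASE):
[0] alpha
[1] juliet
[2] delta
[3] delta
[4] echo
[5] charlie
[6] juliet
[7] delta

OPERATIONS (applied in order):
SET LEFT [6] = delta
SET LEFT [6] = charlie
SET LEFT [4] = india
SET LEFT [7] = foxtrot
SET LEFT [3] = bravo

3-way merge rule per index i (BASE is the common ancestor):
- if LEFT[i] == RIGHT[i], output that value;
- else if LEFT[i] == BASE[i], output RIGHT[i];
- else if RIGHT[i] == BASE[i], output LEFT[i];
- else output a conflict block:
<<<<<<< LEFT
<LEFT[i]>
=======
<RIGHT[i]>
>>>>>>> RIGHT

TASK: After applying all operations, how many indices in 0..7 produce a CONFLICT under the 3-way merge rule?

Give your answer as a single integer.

Final LEFT:  [alpha, juliet, delta, bravo, india, charlie, charlie, foxtrot]
Final RIGHT: [alpha, juliet, delta, delta, echo, charlie, juliet, delta]
i=0: L=alpha R=alpha -> agree -> alpha
i=1: L=juliet R=juliet -> agree -> juliet
i=2: L=delta R=delta -> agree -> delta
i=3: L=bravo, R=delta=BASE -> take LEFT -> bravo
i=4: L=india, R=echo=BASE -> take LEFT -> india
i=5: L=charlie R=charlie -> agree -> charlie
i=6: L=charlie, R=juliet=BASE -> take LEFT -> charlie
i=7: L=foxtrot, R=delta=BASE -> take LEFT -> foxtrot
Conflict count: 0

Answer: 0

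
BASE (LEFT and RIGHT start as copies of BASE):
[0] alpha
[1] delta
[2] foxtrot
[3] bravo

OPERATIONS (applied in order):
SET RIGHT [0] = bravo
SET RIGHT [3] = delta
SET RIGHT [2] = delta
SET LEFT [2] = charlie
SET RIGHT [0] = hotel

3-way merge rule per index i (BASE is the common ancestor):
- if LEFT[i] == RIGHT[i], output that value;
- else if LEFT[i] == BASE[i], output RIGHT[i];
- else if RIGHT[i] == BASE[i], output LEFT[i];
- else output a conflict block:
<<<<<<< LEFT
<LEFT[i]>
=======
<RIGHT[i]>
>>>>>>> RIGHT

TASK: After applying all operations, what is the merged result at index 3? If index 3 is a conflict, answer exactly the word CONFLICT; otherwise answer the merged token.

Answer: delta

Derivation:
Final LEFT:  [alpha, delta, charlie, bravo]
Final RIGHT: [hotel, delta, delta, delta]
i=0: L=alpha=BASE, R=hotel -> take RIGHT -> hotel
i=1: L=delta R=delta -> agree -> delta
i=2: BASE=foxtrot L=charlie R=delta all differ -> CONFLICT
i=3: L=bravo=BASE, R=delta -> take RIGHT -> delta
Index 3 -> delta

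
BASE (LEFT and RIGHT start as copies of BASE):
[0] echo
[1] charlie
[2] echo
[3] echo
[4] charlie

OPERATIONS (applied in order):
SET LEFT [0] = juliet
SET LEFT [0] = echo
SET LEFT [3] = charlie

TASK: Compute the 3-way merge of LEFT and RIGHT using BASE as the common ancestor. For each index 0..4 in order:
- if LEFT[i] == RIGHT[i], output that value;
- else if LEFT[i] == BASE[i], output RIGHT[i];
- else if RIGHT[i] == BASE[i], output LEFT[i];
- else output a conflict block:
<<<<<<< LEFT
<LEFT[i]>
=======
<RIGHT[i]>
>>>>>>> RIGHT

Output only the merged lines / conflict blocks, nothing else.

Answer: echo
charlie
echo
charlie
charlie

Derivation:
Final LEFT:  [echo, charlie, echo, charlie, charlie]
Final RIGHT: [echo, charlie, echo, echo, charlie]
i=0: L=echo R=echo -> agree -> echo
i=1: L=charlie R=charlie -> agree -> charlie
i=2: L=echo R=echo -> agree -> echo
i=3: L=charlie, R=echo=BASE -> take LEFT -> charlie
i=4: L=charlie R=charlie -> agree -> charlie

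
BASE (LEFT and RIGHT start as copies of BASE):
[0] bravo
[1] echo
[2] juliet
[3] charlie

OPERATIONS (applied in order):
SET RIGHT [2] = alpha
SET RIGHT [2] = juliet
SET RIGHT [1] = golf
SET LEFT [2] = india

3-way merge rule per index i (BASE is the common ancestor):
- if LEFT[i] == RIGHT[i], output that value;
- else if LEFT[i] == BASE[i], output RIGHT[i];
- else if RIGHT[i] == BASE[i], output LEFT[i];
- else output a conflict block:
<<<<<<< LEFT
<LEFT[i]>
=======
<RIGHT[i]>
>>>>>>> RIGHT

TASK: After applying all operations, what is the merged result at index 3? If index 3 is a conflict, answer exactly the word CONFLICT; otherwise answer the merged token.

Answer: charlie

Derivation:
Final LEFT:  [bravo, echo, india, charlie]
Final RIGHT: [bravo, golf, juliet, charlie]
i=0: L=bravo R=bravo -> agree -> bravo
i=1: L=echo=BASE, R=golf -> take RIGHT -> golf
i=2: L=india, R=juliet=BASE -> take LEFT -> india
i=3: L=charlie R=charlie -> agree -> charlie
Index 3 -> charlie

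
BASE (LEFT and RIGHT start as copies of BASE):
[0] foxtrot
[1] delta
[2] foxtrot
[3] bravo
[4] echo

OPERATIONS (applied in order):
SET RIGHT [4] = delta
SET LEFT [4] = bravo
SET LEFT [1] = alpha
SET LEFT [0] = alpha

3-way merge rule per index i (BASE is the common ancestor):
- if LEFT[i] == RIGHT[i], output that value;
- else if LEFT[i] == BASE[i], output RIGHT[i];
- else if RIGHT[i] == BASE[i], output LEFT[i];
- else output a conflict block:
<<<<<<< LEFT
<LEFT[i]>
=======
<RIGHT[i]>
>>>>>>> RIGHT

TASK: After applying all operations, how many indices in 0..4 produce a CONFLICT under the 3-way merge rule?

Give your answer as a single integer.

Answer: 1

Derivation:
Final LEFT:  [alpha, alpha, foxtrot, bravo, bravo]
Final RIGHT: [foxtrot, delta, foxtrot, bravo, delta]
i=0: L=alpha, R=foxtrot=BASE -> take LEFT -> alpha
i=1: L=alpha, R=delta=BASE -> take LEFT -> alpha
i=2: L=foxtrot R=foxtrot -> agree -> foxtrot
i=3: L=bravo R=bravo -> agree -> bravo
i=4: BASE=echo L=bravo R=delta all differ -> CONFLICT
Conflict count: 1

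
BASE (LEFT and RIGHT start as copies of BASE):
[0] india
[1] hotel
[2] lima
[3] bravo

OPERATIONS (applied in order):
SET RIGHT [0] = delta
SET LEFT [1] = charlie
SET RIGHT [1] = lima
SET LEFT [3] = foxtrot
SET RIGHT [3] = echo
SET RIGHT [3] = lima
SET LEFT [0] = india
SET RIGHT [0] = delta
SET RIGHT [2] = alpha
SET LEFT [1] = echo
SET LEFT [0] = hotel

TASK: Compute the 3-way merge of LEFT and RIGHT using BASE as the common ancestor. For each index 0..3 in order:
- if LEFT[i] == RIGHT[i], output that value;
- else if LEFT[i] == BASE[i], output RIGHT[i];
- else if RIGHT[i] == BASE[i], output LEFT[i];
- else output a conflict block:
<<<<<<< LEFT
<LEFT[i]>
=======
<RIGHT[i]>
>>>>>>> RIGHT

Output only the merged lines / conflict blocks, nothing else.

Answer: <<<<<<< LEFT
hotel
=======
delta
>>>>>>> RIGHT
<<<<<<< LEFT
echo
=======
lima
>>>>>>> RIGHT
alpha
<<<<<<< LEFT
foxtrot
=======
lima
>>>>>>> RIGHT

Derivation:
Final LEFT:  [hotel, echo, lima, foxtrot]
Final RIGHT: [delta, lima, alpha, lima]
i=0: BASE=india L=hotel R=delta all differ -> CONFLICT
i=1: BASE=hotel L=echo R=lima all differ -> CONFLICT
i=2: L=lima=BASE, R=alpha -> take RIGHT -> alpha
i=3: BASE=bravo L=foxtrot R=lima all differ -> CONFLICT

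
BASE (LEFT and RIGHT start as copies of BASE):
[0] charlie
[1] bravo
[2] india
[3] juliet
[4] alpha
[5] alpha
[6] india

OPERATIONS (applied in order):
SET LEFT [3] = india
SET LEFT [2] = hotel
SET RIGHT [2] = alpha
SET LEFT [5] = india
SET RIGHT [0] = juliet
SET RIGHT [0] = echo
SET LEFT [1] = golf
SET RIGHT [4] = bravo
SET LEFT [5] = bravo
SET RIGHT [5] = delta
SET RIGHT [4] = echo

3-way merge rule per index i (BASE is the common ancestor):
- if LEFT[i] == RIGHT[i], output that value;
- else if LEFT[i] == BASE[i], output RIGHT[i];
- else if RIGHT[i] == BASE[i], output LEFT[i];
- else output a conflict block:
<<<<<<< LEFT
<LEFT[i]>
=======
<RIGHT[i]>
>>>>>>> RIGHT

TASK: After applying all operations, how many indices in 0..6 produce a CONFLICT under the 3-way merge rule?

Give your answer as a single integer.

Answer: 2

Derivation:
Final LEFT:  [charlie, golf, hotel, india, alpha, bravo, india]
Final RIGHT: [echo, bravo, alpha, juliet, echo, delta, india]
i=0: L=charlie=BASE, R=echo -> take RIGHT -> echo
i=1: L=golf, R=bravo=BASE -> take LEFT -> golf
i=2: BASE=india L=hotel R=alpha all differ -> CONFLICT
i=3: L=india, R=juliet=BASE -> take LEFT -> india
i=4: L=alpha=BASE, R=echo -> take RIGHT -> echo
i=5: BASE=alpha L=bravo R=delta all differ -> CONFLICT
i=6: L=india R=india -> agree -> india
Conflict count: 2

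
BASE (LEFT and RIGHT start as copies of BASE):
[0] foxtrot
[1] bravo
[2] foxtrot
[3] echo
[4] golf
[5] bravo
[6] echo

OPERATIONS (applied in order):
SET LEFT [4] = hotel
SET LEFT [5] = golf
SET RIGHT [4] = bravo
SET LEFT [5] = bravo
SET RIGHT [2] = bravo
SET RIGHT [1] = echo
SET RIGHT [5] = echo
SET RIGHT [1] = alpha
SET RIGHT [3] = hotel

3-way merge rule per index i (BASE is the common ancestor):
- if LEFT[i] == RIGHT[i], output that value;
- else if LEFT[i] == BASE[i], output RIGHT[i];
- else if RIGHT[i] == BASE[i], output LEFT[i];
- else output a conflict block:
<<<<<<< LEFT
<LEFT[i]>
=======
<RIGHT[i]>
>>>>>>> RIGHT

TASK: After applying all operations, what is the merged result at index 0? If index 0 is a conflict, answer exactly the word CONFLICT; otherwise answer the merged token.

Final LEFT:  [foxtrot, bravo, foxtrot, echo, hotel, bravo, echo]
Final RIGHT: [foxtrot, alpha, bravo, hotel, bravo, echo, echo]
i=0: L=foxtrot R=foxtrot -> agree -> foxtrot
i=1: L=bravo=BASE, R=alpha -> take RIGHT -> alpha
i=2: L=foxtrot=BASE, R=bravo -> take RIGHT -> bravo
i=3: L=echo=BASE, R=hotel -> take RIGHT -> hotel
i=4: BASE=golf L=hotel R=bravo all differ -> CONFLICT
i=5: L=bravo=BASE, R=echo -> take RIGHT -> echo
i=6: L=echo R=echo -> agree -> echo
Index 0 -> foxtrot

Answer: foxtrot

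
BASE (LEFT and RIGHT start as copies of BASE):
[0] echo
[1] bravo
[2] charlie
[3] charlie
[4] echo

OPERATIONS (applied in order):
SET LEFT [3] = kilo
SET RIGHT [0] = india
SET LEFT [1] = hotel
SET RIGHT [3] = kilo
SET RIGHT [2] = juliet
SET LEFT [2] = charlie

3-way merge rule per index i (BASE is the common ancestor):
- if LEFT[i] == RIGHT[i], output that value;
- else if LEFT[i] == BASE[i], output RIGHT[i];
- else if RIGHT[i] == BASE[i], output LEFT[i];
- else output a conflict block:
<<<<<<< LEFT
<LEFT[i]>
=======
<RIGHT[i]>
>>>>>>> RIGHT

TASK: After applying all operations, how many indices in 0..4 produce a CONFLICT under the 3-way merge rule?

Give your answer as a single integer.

Final LEFT:  [echo, hotel, charlie, kilo, echo]
Final RIGHT: [india, bravo, juliet, kilo, echo]
i=0: L=echo=BASE, R=india -> take RIGHT -> india
i=1: L=hotel, R=bravo=BASE -> take LEFT -> hotel
i=2: L=charlie=BASE, R=juliet -> take RIGHT -> juliet
i=3: L=kilo R=kilo -> agree -> kilo
i=4: L=echo R=echo -> agree -> echo
Conflict count: 0

Answer: 0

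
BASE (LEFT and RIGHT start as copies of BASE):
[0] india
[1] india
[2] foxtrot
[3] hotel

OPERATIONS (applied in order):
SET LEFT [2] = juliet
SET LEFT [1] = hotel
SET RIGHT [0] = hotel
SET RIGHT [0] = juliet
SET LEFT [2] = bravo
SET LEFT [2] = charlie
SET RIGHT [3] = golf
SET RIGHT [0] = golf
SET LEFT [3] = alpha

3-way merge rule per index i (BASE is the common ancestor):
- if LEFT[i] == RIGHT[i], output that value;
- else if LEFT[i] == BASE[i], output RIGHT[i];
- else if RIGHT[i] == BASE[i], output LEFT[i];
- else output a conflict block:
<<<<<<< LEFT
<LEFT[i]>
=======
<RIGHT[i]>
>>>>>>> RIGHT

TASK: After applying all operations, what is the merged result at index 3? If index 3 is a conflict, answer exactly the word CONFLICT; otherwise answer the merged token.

Answer: CONFLICT

Derivation:
Final LEFT:  [india, hotel, charlie, alpha]
Final RIGHT: [golf, india, foxtrot, golf]
i=0: L=india=BASE, R=golf -> take RIGHT -> golf
i=1: L=hotel, R=india=BASE -> take LEFT -> hotel
i=2: L=charlie, R=foxtrot=BASE -> take LEFT -> charlie
i=3: BASE=hotel L=alpha R=golf all differ -> CONFLICT
Index 3 -> CONFLICT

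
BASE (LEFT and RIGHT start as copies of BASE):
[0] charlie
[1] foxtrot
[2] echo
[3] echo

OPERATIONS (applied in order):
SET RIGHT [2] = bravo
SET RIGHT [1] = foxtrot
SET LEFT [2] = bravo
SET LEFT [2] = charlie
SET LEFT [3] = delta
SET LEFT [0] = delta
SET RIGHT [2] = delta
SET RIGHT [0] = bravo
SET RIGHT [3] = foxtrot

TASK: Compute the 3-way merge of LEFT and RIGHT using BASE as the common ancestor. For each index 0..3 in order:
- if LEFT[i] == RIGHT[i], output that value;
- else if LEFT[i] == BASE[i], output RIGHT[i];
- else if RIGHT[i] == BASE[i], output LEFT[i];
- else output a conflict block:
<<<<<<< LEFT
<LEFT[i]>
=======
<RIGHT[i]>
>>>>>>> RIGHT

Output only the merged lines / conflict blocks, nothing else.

Answer: <<<<<<< LEFT
delta
=======
bravo
>>>>>>> RIGHT
foxtrot
<<<<<<< LEFT
charlie
=======
delta
>>>>>>> RIGHT
<<<<<<< LEFT
delta
=======
foxtrot
>>>>>>> RIGHT

Derivation:
Final LEFT:  [delta, foxtrot, charlie, delta]
Final RIGHT: [bravo, foxtrot, delta, foxtrot]
i=0: BASE=charlie L=delta R=bravo all differ -> CONFLICT
i=1: L=foxtrot R=foxtrot -> agree -> foxtrot
i=2: BASE=echo L=charlie R=delta all differ -> CONFLICT
i=3: BASE=echo L=delta R=foxtrot all differ -> CONFLICT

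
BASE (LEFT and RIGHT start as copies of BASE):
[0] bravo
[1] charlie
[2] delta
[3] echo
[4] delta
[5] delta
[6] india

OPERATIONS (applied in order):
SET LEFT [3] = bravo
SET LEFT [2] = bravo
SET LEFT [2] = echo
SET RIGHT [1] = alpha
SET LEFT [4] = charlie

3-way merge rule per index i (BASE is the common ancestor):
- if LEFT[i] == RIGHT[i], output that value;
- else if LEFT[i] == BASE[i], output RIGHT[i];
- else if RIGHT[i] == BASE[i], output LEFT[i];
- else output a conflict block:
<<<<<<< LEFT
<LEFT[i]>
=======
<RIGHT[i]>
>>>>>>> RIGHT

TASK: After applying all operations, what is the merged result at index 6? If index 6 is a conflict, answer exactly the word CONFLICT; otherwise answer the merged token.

Final LEFT:  [bravo, charlie, echo, bravo, charlie, delta, india]
Final RIGHT: [bravo, alpha, delta, echo, delta, delta, india]
i=0: L=bravo R=bravo -> agree -> bravo
i=1: L=charlie=BASE, R=alpha -> take RIGHT -> alpha
i=2: L=echo, R=delta=BASE -> take LEFT -> echo
i=3: L=bravo, R=echo=BASE -> take LEFT -> bravo
i=4: L=charlie, R=delta=BASE -> take LEFT -> charlie
i=5: L=delta R=delta -> agree -> delta
i=6: L=india R=india -> agree -> india
Index 6 -> india

Answer: india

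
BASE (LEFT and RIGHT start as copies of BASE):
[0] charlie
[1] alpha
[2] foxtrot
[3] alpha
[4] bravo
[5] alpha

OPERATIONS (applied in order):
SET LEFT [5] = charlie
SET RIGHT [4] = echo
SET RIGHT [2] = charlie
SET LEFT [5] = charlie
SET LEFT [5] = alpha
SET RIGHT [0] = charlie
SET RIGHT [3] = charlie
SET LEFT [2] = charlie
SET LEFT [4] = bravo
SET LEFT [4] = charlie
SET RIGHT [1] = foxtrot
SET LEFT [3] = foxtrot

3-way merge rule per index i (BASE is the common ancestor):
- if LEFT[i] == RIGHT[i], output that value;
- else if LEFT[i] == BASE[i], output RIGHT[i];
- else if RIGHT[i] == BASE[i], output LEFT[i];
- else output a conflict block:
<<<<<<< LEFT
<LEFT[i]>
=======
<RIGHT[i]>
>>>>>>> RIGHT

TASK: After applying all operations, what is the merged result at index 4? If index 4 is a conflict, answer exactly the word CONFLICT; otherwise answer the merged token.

Answer: CONFLICT

Derivation:
Final LEFT:  [charlie, alpha, charlie, foxtrot, charlie, alpha]
Final RIGHT: [charlie, foxtrot, charlie, charlie, echo, alpha]
i=0: L=charlie R=charlie -> agree -> charlie
i=1: L=alpha=BASE, R=foxtrot -> take RIGHT -> foxtrot
i=2: L=charlie R=charlie -> agree -> charlie
i=3: BASE=alpha L=foxtrot R=charlie all differ -> CONFLICT
i=4: BASE=bravo L=charlie R=echo all differ -> CONFLICT
i=5: L=alpha R=alpha -> agree -> alpha
Index 4 -> CONFLICT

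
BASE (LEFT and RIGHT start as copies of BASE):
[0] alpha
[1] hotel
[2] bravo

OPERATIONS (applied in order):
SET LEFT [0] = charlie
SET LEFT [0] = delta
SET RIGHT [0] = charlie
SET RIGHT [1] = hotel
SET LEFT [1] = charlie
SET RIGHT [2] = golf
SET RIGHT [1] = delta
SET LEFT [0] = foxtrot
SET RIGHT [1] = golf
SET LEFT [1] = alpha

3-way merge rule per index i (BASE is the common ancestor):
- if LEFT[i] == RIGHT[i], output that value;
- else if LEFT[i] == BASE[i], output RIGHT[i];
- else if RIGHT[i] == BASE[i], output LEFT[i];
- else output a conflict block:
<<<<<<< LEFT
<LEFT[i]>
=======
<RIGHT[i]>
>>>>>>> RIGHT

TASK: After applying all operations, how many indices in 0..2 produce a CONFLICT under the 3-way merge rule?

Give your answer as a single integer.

Answer: 2

Derivation:
Final LEFT:  [foxtrot, alpha, bravo]
Final RIGHT: [charlie, golf, golf]
i=0: BASE=alpha L=foxtrot R=charlie all differ -> CONFLICT
i=1: BASE=hotel L=alpha R=golf all differ -> CONFLICT
i=2: L=bravo=BASE, R=golf -> take RIGHT -> golf
Conflict count: 2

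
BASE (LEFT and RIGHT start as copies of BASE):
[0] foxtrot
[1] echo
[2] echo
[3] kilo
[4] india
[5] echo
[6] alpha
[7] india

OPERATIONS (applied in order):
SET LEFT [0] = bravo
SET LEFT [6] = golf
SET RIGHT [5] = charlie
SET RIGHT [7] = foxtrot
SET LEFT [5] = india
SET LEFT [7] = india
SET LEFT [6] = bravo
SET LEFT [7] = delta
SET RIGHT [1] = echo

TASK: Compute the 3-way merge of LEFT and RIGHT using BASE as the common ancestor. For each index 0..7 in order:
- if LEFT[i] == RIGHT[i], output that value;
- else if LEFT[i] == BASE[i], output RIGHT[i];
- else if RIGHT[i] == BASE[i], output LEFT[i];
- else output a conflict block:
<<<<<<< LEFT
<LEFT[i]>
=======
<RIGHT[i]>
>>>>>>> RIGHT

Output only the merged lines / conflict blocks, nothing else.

Final LEFT:  [bravo, echo, echo, kilo, india, india, bravo, delta]
Final RIGHT: [foxtrot, echo, echo, kilo, india, charlie, alpha, foxtrot]
i=0: L=bravo, R=foxtrot=BASE -> take LEFT -> bravo
i=1: L=echo R=echo -> agree -> echo
i=2: L=echo R=echo -> agree -> echo
i=3: L=kilo R=kilo -> agree -> kilo
i=4: L=india R=india -> agree -> india
i=5: BASE=echo L=india R=charlie all differ -> CONFLICT
i=6: L=bravo, R=alpha=BASE -> take LEFT -> bravo
i=7: BASE=india L=delta R=foxtrot all differ -> CONFLICT

Answer: bravo
echo
echo
kilo
india
<<<<<<< LEFT
india
=======
charlie
>>>>>>> RIGHT
bravo
<<<<<<< LEFT
delta
=======
foxtrot
>>>>>>> RIGHT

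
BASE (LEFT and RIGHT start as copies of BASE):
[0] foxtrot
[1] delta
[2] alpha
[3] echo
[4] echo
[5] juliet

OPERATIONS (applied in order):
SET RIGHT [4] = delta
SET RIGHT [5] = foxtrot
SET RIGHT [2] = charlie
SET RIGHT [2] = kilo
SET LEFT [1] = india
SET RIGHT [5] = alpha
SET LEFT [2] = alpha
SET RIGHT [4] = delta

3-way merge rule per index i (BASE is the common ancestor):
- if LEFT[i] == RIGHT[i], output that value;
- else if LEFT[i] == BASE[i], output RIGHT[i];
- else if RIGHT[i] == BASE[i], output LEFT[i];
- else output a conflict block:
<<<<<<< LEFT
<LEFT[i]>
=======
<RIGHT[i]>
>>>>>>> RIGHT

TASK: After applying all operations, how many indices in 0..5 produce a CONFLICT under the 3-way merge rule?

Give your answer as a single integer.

Final LEFT:  [foxtrot, india, alpha, echo, echo, juliet]
Final RIGHT: [foxtrot, delta, kilo, echo, delta, alpha]
i=0: L=foxtrot R=foxtrot -> agree -> foxtrot
i=1: L=india, R=delta=BASE -> take LEFT -> india
i=2: L=alpha=BASE, R=kilo -> take RIGHT -> kilo
i=3: L=echo R=echo -> agree -> echo
i=4: L=echo=BASE, R=delta -> take RIGHT -> delta
i=5: L=juliet=BASE, R=alpha -> take RIGHT -> alpha
Conflict count: 0

Answer: 0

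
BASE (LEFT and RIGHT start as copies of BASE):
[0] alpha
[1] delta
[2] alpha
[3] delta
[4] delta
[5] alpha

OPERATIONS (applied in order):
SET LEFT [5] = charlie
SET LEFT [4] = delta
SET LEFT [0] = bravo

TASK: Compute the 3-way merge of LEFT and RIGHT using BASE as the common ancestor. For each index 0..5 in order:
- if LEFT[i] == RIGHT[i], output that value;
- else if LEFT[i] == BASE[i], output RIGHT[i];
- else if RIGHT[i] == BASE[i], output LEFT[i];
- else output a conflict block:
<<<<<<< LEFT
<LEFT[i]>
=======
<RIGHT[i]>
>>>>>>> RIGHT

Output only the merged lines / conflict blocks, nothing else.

Final LEFT:  [bravo, delta, alpha, delta, delta, charlie]
Final RIGHT: [alpha, delta, alpha, delta, delta, alpha]
i=0: L=bravo, R=alpha=BASE -> take LEFT -> bravo
i=1: L=delta R=delta -> agree -> delta
i=2: L=alpha R=alpha -> agree -> alpha
i=3: L=delta R=delta -> agree -> delta
i=4: L=delta R=delta -> agree -> delta
i=5: L=charlie, R=alpha=BASE -> take LEFT -> charlie

Answer: bravo
delta
alpha
delta
delta
charlie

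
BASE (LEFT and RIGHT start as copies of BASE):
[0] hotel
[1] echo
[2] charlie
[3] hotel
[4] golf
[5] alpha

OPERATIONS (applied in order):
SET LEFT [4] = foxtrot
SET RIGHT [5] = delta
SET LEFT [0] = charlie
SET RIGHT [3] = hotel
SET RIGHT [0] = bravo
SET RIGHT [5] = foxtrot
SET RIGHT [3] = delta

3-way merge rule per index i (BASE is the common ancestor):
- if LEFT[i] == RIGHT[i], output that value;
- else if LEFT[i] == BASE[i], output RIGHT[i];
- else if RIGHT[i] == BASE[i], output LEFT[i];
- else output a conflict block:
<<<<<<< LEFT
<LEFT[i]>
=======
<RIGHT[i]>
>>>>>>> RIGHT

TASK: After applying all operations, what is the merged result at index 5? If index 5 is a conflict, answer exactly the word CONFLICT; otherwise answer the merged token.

Final LEFT:  [charlie, echo, charlie, hotel, foxtrot, alpha]
Final RIGHT: [bravo, echo, charlie, delta, golf, foxtrot]
i=0: BASE=hotel L=charlie R=bravo all differ -> CONFLICT
i=1: L=echo R=echo -> agree -> echo
i=2: L=charlie R=charlie -> agree -> charlie
i=3: L=hotel=BASE, R=delta -> take RIGHT -> delta
i=4: L=foxtrot, R=golf=BASE -> take LEFT -> foxtrot
i=5: L=alpha=BASE, R=foxtrot -> take RIGHT -> foxtrot
Index 5 -> foxtrot

Answer: foxtrot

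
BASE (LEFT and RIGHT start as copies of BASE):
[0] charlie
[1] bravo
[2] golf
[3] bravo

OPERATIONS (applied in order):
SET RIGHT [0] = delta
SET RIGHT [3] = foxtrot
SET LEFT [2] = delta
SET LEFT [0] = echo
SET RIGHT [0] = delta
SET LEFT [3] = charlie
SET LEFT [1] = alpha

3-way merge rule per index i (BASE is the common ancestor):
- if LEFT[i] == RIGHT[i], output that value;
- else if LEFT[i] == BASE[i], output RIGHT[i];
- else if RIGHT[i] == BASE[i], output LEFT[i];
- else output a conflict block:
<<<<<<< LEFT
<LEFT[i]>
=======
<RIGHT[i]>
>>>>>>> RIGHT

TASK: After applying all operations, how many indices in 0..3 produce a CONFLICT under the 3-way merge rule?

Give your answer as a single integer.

Answer: 2

Derivation:
Final LEFT:  [echo, alpha, delta, charlie]
Final RIGHT: [delta, bravo, golf, foxtrot]
i=0: BASE=charlie L=echo R=delta all differ -> CONFLICT
i=1: L=alpha, R=bravo=BASE -> take LEFT -> alpha
i=2: L=delta, R=golf=BASE -> take LEFT -> delta
i=3: BASE=bravo L=charlie R=foxtrot all differ -> CONFLICT
Conflict count: 2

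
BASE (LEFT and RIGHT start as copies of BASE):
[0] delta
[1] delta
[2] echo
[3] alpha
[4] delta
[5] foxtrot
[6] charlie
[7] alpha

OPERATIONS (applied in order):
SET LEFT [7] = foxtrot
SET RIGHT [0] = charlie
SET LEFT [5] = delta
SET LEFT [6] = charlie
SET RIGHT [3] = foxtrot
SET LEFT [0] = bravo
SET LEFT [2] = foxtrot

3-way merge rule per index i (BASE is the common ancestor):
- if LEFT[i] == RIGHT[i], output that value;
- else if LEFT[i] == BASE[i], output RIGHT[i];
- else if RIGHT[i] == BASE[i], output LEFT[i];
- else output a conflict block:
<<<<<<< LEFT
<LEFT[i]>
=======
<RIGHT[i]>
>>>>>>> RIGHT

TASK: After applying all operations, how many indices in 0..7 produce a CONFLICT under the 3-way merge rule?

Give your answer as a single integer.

Answer: 1

Derivation:
Final LEFT:  [bravo, delta, foxtrot, alpha, delta, delta, charlie, foxtrot]
Final RIGHT: [charlie, delta, echo, foxtrot, delta, foxtrot, charlie, alpha]
i=0: BASE=delta L=bravo R=charlie all differ -> CONFLICT
i=1: L=delta R=delta -> agree -> delta
i=2: L=foxtrot, R=echo=BASE -> take LEFT -> foxtrot
i=3: L=alpha=BASE, R=foxtrot -> take RIGHT -> foxtrot
i=4: L=delta R=delta -> agree -> delta
i=5: L=delta, R=foxtrot=BASE -> take LEFT -> delta
i=6: L=charlie R=charlie -> agree -> charlie
i=7: L=foxtrot, R=alpha=BASE -> take LEFT -> foxtrot
Conflict count: 1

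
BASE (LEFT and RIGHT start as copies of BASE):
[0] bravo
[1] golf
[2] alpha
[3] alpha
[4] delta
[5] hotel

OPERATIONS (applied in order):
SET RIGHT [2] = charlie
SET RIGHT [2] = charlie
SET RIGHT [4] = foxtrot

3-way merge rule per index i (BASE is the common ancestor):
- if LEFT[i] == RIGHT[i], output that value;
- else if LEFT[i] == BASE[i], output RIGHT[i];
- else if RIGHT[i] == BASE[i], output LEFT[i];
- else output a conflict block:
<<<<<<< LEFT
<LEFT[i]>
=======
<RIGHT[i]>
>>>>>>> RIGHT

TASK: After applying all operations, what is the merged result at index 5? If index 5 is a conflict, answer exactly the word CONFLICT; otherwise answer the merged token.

Final LEFT:  [bravo, golf, alpha, alpha, delta, hotel]
Final RIGHT: [bravo, golf, charlie, alpha, foxtrot, hotel]
i=0: L=bravo R=bravo -> agree -> bravo
i=1: L=golf R=golf -> agree -> golf
i=2: L=alpha=BASE, R=charlie -> take RIGHT -> charlie
i=3: L=alpha R=alpha -> agree -> alpha
i=4: L=delta=BASE, R=foxtrot -> take RIGHT -> foxtrot
i=5: L=hotel R=hotel -> agree -> hotel
Index 5 -> hotel

Answer: hotel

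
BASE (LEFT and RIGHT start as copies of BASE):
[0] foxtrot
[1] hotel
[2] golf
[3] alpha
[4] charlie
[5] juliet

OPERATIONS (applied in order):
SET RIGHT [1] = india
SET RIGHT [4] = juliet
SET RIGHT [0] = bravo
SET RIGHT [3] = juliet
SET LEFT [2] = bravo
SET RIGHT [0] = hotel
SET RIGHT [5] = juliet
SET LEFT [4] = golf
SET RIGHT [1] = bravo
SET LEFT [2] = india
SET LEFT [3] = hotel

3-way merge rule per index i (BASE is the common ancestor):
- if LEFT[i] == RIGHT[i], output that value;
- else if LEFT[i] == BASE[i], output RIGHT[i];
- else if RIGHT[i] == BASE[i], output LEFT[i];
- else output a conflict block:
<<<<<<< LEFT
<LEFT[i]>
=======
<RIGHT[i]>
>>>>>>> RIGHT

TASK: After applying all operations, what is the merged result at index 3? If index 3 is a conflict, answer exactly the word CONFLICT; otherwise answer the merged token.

Final LEFT:  [foxtrot, hotel, india, hotel, golf, juliet]
Final RIGHT: [hotel, bravo, golf, juliet, juliet, juliet]
i=0: L=foxtrot=BASE, R=hotel -> take RIGHT -> hotel
i=1: L=hotel=BASE, R=bravo -> take RIGHT -> bravo
i=2: L=india, R=golf=BASE -> take LEFT -> india
i=3: BASE=alpha L=hotel R=juliet all differ -> CONFLICT
i=4: BASE=charlie L=golf R=juliet all differ -> CONFLICT
i=5: L=juliet R=juliet -> agree -> juliet
Index 3 -> CONFLICT

Answer: CONFLICT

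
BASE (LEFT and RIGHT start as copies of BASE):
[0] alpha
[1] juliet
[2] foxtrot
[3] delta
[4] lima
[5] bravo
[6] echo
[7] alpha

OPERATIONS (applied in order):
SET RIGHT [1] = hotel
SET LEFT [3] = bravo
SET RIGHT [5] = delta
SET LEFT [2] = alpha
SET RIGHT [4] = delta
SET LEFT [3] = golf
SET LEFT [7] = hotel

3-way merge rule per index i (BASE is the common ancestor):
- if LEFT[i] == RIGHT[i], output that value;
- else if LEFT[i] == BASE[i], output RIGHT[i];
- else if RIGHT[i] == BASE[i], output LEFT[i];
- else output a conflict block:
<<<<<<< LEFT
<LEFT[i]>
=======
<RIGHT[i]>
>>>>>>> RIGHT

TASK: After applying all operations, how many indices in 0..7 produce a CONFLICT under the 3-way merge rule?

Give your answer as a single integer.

Final LEFT:  [alpha, juliet, alpha, golf, lima, bravo, echo, hotel]
Final RIGHT: [alpha, hotel, foxtrot, delta, delta, delta, echo, alpha]
i=0: L=alpha R=alpha -> agree -> alpha
i=1: L=juliet=BASE, R=hotel -> take RIGHT -> hotel
i=2: L=alpha, R=foxtrot=BASE -> take LEFT -> alpha
i=3: L=golf, R=delta=BASE -> take LEFT -> golf
i=4: L=lima=BASE, R=delta -> take RIGHT -> delta
i=5: L=bravo=BASE, R=delta -> take RIGHT -> delta
i=6: L=echo R=echo -> agree -> echo
i=7: L=hotel, R=alpha=BASE -> take LEFT -> hotel
Conflict count: 0

Answer: 0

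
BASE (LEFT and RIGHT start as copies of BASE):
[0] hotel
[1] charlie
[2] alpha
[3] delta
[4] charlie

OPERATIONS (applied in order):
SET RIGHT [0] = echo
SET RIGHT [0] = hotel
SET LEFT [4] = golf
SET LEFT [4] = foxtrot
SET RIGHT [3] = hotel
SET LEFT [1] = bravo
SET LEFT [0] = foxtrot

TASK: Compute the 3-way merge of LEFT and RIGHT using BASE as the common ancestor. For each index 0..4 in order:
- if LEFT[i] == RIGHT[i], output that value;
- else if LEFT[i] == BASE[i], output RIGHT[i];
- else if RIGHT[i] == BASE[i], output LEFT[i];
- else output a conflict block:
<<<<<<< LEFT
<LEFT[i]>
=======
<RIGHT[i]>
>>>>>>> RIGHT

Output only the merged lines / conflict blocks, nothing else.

Final LEFT:  [foxtrot, bravo, alpha, delta, foxtrot]
Final RIGHT: [hotel, charlie, alpha, hotel, charlie]
i=0: L=foxtrot, R=hotel=BASE -> take LEFT -> foxtrot
i=1: L=bravo, R=charlie=BASE -> take LEFT -> bravo
i=2: L=alpha R=alpha -> agree -> alpha
i=3: L=delta=BASE, R=hotel -> take RIGHT -> hotel
i=4: L=foxtrot, R=charlie=BASE -> take LEFT -> foxtrot

Answer: foxtrot
bravo
alpha
hotel
foxtrot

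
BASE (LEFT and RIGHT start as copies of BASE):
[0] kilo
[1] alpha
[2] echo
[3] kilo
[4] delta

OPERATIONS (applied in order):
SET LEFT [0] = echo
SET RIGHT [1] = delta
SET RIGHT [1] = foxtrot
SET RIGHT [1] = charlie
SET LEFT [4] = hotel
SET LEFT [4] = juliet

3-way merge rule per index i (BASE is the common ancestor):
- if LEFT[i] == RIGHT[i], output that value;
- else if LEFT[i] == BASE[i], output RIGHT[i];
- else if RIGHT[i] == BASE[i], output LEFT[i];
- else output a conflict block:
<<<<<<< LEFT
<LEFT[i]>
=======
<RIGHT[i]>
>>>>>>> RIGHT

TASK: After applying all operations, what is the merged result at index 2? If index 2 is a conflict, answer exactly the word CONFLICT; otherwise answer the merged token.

Final LEFT:  [echo, alpha, echo, kilo, juliet]
Final RIGHT: [kilo, charlie, echo, kilo, delta]
i=0: L=echo, R=kilo=BASE -> take LEFT -> echo
i=1: L=alpha=BASE, R=charlie -> take RIGHT -> charlie
i=2: L=echo R=echo -> agree -> echo
i=3: L=kilo R=kilo -> agree -> kilo
i=4: L=juliet, R=delta=BASE -> take LEFT -> juliet
Index 2 -> echo

Answer: echo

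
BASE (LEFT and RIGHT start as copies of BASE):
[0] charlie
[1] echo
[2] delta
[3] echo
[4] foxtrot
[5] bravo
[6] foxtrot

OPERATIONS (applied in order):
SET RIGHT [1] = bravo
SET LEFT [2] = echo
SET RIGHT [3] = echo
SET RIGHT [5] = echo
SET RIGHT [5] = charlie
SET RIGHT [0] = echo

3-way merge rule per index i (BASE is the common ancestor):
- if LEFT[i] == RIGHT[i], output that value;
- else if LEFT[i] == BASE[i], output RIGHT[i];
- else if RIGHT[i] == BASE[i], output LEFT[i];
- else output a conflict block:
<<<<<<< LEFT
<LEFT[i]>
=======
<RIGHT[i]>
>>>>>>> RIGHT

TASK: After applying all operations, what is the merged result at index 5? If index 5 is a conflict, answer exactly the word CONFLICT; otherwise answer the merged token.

Answer: charlie

Derivation:
Final LEFT:  [charlie, echo, echo, echo, foxtrot, bravo, foxtrot]
Final RIGHT: [echo, bravo, delta, echo, foxtrot, charlie, foxtrot]
i=0: L=charlie=BASE, R=echo -> take RIGHT -> echo
i=1: L=echo=BASE, R=bravo -> take RIGHT -> bravo
i=2: L=echo, R=delta=BASE -> take LEFT -> echo
i=3: L=echo R=echo -> agree -> echo
i=4: L=foxtrot R=foxtrot -> agree -> foxtrot
i=5: L=bravo=BASE, R=charlie -> take RIGHT -> charlie
i=6: L=foxtrot R=foxtrot -> agree -> foxtrot
Index 5 -> charlie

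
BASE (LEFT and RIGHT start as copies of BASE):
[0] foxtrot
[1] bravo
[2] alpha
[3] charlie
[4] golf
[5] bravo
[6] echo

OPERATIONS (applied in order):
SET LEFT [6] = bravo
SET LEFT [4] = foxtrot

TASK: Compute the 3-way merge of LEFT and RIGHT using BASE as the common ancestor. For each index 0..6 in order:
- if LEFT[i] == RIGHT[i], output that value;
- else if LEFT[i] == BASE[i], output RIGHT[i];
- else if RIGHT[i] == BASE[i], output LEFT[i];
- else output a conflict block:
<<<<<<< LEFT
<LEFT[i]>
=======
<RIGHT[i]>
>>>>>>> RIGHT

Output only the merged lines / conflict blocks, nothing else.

Final LEFT:  [foxtrot, bravo, alpha, charlie, foxtrot, bravo, bravo]
Final RIGHT: [foxtrot, bravo, alpha, charlie, golf, bravo, echo]
i=0: L=foxtrot R=foxtrot -> agree -> foxtrot
i=1: L=bravo R=bravo -> agree -> bravo
i=2: L=alpha R=alpha -> agree -> alpha
i=3: L=charlie R=charlie -> agree -> charlie
i=4: L=foxtrot, R=golf=BASE -> take LEFT -> foxtrot
i=5: L=bravo R=bravo -> agree -> bravo
i=6: L=bravo, R=echo=BASE -> take LEFT -> bravo

Answer: foxtrot
bravo
alpha
charlie
foxtrot
bravo
bravo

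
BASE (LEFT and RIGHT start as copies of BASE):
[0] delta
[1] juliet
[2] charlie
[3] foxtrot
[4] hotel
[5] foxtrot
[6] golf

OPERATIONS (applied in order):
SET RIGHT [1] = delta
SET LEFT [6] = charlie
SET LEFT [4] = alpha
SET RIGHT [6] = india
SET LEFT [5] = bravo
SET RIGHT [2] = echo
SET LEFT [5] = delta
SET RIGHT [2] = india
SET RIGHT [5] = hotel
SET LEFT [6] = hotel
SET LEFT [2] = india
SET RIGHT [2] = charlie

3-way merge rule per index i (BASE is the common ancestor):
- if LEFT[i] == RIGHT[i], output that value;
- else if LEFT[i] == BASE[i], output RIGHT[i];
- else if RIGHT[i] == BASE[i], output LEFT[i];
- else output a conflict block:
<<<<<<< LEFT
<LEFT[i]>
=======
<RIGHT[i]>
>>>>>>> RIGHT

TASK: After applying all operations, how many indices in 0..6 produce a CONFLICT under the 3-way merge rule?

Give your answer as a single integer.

Answer: 2

Derivation:
Final LEFT:  [delta, juliet, india, foxtrot, alpha, delta, hotel]
Final RIGHT: [delta, delta, charlie, foxtrot, hotel, hotel, india]
i=0: L=delta R=delta -> agree -> delta
i=1: L=juliet=BASE, R=delta -> take RIGHT -> delta
i=2: L=india, R=charlie=BASE -> take LEFT -> india
i=3: L=foxtrot R=foxtrot -> agree -> foxtrot
i=4: L=alpha, R=hotel=BASE -> take LEFT -> alpha
i=5: BASE=foxtrot L=delta R=hotel all differ -> CONFLICT
i=6: BASE=golf L=hotel R=india all differ -> CONFLICT
Conflict count: 2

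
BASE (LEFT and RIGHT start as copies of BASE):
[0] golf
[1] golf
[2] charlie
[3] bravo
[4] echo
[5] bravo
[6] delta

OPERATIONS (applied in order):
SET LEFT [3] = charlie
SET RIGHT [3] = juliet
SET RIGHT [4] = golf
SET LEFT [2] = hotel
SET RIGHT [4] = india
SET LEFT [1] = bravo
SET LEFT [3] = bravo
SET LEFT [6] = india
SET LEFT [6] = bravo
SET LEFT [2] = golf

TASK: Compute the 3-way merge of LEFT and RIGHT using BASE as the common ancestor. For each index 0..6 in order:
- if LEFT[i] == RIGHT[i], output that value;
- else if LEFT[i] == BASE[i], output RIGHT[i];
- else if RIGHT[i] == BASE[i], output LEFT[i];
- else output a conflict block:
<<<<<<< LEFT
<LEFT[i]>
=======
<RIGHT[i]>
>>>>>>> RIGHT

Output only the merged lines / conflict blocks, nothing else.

Answer: golf
bravo
golf
juliet
india
bravo
bravo

Derivation:
Final LEFT:  [golf, bravo, golf, bravo, echo, bravo, bravo]
Final RIGHT: [golf, golf, charlie, juliet, india, bravo, delta]
i=0: L=golf R=golf -> agree -> golf
i=1: L=bravo, R=golf=BASE -> take LEFT -> bravo
i=2: L=golf, R=charlie=BASE -> take LEFT -> golf
i=3: L=bravo=BASE, R=juliet -> take RIGHT -> juliet
i=4: L=echo=BASE, R=india -> take RIGHT -> india
i=5: L=bravo R=bravo -> agree -> bravo
i=6: L=bravo, R=delta=BASE -> take LEFT -> bravo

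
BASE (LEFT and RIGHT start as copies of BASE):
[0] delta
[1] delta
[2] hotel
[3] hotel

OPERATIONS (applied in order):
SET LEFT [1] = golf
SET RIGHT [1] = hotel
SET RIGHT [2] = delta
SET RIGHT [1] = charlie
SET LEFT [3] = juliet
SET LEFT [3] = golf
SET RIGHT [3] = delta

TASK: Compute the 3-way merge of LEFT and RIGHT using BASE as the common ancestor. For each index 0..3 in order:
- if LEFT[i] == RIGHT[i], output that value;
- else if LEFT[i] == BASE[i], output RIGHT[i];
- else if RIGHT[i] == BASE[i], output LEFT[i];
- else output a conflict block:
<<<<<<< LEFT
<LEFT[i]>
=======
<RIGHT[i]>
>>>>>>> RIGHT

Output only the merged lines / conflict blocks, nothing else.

Answer: delta
<<<<<<< LEFT
golf
=======
charlie
>>>>>>> RIGHT
delta
<<<<<<< LEFT
golf
=======
delta
>>>>>>> RIGHT

Derivation:
Final LEFT:  [delta, golf, hotel, golf]
Final RIGHT: [delta, charlie, delta, delta]
i=0: L=delta R=delta -> agree -> delta
i=1: BASE=delta L=golf R=charlie all differ -> CONFLICT
i=2: L=hotel=BASE, R=delta -> take RIGHT -> delta
i=3: BASE=hotel L=golf R=delta all differ -> CONFLICT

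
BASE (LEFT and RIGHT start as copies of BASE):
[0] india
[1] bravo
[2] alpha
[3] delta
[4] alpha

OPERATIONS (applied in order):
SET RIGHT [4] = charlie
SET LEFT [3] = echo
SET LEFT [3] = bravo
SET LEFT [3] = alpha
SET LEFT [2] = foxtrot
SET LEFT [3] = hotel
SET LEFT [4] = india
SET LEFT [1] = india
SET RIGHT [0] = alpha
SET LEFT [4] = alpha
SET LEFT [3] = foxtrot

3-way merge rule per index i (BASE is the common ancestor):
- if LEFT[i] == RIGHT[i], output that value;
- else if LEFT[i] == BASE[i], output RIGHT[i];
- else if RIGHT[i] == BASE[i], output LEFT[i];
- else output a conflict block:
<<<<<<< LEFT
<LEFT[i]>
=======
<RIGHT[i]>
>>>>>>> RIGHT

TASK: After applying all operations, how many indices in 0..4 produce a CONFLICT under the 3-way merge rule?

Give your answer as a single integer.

Final LEFT:  [india, india, foxtrot, foxtrot, alpha]
Final RIGHT: [alpha, bravo, alpha, delta, charlie]
i=0: L=india=BASE, R=alpha -> take RIGHT -> alpha
i=1: L=india, R=bravo=BASE -> take LEFT -> india
i=2: L=foxtrot, R=alpha=BASE -> take LEFT -> foxtrot
i=3: L=foxtrot, R=delta=BASE -> take LEFT -> foxtrot
i=4: L=alpha=BASE, R=charlie -> take RIGHT -> charlie
Conflict count: 0

Answer: 0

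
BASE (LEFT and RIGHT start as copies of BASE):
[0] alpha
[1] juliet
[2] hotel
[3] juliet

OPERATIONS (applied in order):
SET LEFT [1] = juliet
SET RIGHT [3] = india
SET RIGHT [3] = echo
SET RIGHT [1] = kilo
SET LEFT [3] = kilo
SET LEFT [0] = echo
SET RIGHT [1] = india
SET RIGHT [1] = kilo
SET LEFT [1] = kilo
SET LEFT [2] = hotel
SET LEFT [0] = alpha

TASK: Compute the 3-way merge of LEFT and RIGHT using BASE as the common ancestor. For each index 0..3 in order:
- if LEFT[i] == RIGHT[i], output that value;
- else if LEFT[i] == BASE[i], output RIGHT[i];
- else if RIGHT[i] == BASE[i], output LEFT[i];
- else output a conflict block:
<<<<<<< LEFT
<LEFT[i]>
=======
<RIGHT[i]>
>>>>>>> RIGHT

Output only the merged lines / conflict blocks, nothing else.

Final LEFT:  [alpha, kilo, hotel, kilo]
Final RIGHT: [alpha, kilo, hotel, echo]
i=0: L=alpha R=alpha -> agree -> alpha
i=1: L=kilo R=kilo -> agree -> kilo
i=2: L=hotel R=hotel -> agree -> hotel
i=3: BASE=juliet L=kilo R=echo all differ -> CONFLICT

Answer: alpha
kilo
hotel
<<<<<<< LEFT
kilo
=======
echo
>>>>>>> RIGHT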